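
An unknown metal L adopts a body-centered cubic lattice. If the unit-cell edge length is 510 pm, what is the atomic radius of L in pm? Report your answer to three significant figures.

221 pm

In a BCC lattice, atoms touch along the body diagonal, so √3·a = 4r.
r = √3·a/4 = 1.7321 × 510 / 4 = 221 pm.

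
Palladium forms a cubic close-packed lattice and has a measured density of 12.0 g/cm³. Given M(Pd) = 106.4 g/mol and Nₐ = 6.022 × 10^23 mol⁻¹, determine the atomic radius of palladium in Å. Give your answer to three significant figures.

1.38 Å

For an FCC cell (Z = 4), a³ = Z·M/(N_A·ρ) = 4 × 106.4 / (6.022 × 10²³ × 12.00) = 5.890 × 10^-23 cm³, so a = 3.891 × 10^-8 cm = 3.891 Å.
Atoms touch along the face diagonal, so √2·a = 4r, so r = 0.3536 × a = 1.38 Å.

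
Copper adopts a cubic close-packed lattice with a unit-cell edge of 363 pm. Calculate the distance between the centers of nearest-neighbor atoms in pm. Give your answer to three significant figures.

In an FCC structure, atoms touch along the face diagonal, so √2·a = 4r; the nearest-neighbor distance equals 2r = 0.7071·a.
d = 0.7071 × 363 = 257 pm.

257 pm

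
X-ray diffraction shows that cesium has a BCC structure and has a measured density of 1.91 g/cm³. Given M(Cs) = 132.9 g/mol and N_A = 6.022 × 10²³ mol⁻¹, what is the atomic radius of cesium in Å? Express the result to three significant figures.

For a BCC cell (Z = 2), a³ = Z·M/(N_A·ρ) = 2 × 132.9 / (6.022 × 10²³ × 1.910) = 2.311 × 10^-22 cm³, so a = 6.137 × 10^-8 cm = 6.137 Å.
Atoms touch along the body diagonal, so √3·a = 4r, so r = 0.4330 × a = 2.66 Å.

2.66 Å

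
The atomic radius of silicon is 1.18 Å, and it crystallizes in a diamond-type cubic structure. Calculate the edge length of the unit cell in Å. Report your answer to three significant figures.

In a diamond cubic lattice, nearest neighbors lie along the body diagonal with √3·a = 8r.
a = 8r/√3 = 8 × 1.18 / 1.7321 = 5.45 Å.

5.45 Å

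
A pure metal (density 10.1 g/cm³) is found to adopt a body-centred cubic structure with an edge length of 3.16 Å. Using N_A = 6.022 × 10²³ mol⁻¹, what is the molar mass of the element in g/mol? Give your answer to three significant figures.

96.0 g/mol

A BCC cell has Z = 2 atoms; a = 3.160 × 10^-8 cm.
M = ρ·N_A·a³/Z = 10.1 × 6.022 × 10²³ × 3.155 × 10^-23 / 2 = 96.0 g/mol.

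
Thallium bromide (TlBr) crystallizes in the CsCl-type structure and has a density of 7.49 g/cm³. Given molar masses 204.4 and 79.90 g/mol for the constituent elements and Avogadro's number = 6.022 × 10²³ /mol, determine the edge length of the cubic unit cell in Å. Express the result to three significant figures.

3.98 Å

M(TlBr) = 284.3 g/mol; Z = 1 formula unit per cell.
a³ = Z·M/(N_A·ρ) = 1 × 284.3 / (6.022 × 10²³ × 7.49) = 6.303 × 10^-23 cm³, so a = 3.980 × 10^-8 cm = 3.98 Å.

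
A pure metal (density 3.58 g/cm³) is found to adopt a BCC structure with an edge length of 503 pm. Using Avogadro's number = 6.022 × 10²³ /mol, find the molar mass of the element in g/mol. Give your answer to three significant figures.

A BCC cell has Z = 2 atoms; a = 5.030 × 10^-8 cm.
M = ρ·N_A·a³/Z = 3.58 × 6.022 × 10²³ × 1.273 × 10^-22 / 2 = 137 g/mol.

137 g/mol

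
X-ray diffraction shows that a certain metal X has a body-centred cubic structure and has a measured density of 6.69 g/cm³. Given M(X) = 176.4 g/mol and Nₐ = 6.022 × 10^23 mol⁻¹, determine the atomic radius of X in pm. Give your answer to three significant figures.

For a BCC cell (Z = 2), a³ = Z·M/(N_A·ρ) = 2 × 176.4 / (6.022 × 10²³ × 6.690) = 8.757 × 10^-23 cm³, so a = 4.441 × 10^-8 cm = 444.1 pm.
Atoms touch along the body diagonal, so √3·a = 4r, so r = 0.4330 × a = 192 pm.

192 pm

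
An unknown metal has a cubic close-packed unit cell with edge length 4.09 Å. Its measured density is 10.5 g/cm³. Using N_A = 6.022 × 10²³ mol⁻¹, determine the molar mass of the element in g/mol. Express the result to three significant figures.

108 g/mol

An FCC cell has Z = 4 atoms; a = 4.090 × 10^-8 cm.
M = ρ·N_A·a³/Z = 10.5 × 6.022 × 10²³ × 6.842 × 10^-23 / 4 = 108 g/mol.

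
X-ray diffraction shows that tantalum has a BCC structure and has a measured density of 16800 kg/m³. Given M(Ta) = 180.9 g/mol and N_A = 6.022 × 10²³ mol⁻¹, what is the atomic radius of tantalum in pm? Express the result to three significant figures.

143 pm

For a BCC cell (Z = 2), a³ = Z·M/(N_A·ρ) = 2 × 180.9 / (6.022 × 10²³ × 16.80) = 3.576 × 10^-23 cm³, so a = 3.295 × 10^-8 cm = 329.5 pm.
Atoms touch along the body diagonal, so √3·a = 4r, so r = 0.4330 × a = 143 pm.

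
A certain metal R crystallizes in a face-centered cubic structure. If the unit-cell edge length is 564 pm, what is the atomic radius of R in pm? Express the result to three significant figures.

199 pm

In an FCC lattice, atoms touch along the face diagonal, so √2·a = 4r.
r = √2·a/4 = 1.4142 × 564 / 4 = 199 pm.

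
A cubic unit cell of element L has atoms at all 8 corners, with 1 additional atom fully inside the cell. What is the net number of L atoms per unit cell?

Corner atoms are shared by 8 cells (1/8 each), interior atoms are unshared.
Net atoms = 8 × 1/8 + 1 = 1 + 1 = 2.

2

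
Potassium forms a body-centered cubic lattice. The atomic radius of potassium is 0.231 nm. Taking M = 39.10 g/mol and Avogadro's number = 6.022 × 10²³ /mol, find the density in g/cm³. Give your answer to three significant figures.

In a BCC lattice, atoms touch along the body diagonal, so √3·a = 4r, giving a = 0.5335 nm = 5.335 × 10^-8 cm.
With Z = 2, ρ = Z·M/(N_A·a³) = 2 × 39.10 / (6.022 × 10²³ × 1.518 × 10^-22) = 0.8553 g/cm³.

0.855 g/cm³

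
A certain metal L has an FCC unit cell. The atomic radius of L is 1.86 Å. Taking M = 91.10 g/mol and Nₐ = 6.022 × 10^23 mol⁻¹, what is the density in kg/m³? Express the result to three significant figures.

4160 kg/m³

In an FCC lattice, atoms touch along the face diagonal, so √2·a = 4r, giving a = 5.261 Å = 5.261 × 10^-8 cm.
With Z = 4, ρ = Z·M/(N_A·a³) = 4 × 91.10 / (6.022 × 10²³ × 1.456 × 10^-22) = 4.156 g/cm³ = 4160 kg/m³.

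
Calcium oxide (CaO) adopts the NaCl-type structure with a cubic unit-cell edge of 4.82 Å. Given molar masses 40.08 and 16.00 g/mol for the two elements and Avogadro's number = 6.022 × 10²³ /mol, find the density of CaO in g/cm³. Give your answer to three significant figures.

3.33 g/cm³

The NaCl-type structure contains Z = 4 formula units per cell; M(CaO) = 40.08 + 16.00 = 56.08 g/mol.
a³ = (4.820 × 10^-8 cm)³ = 1.120 × 10^-22 cm³.
ρ = 4 × 56.08 / (6.022 × 10²³ × 1.120 × 10^-22) = 3.326 g/cm³.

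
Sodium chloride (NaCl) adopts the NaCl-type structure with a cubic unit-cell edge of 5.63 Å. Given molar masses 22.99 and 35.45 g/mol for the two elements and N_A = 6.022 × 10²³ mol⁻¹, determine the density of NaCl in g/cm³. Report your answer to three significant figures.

2.18 g/cm³

The NaCl-type structure contains Z = 4 formula units per cell; M(NaCl) = 22.99 + 35.45 = 58.44 g/mol.
a³ = (5.630 × 10^-8 cm)³ = 1.785 × 10^-22 cm³.
ρ = 4 × 58.44 / (6.022 × 10²³ × 1.785 × 10^-22) = 2.175 g/cm³.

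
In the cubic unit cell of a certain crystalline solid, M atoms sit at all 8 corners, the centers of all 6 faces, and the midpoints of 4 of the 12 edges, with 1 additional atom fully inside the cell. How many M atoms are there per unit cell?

Corner atoms are shared by 8 cells (1/8 each), face atoms by 2 (1/2 each), edge atoms by 4 (1/4 each), interior atoms are unshared.
Net atoms = 8 × 1/8 + 6 × 1/2 + 4 × 1/4 + 1 = 1 + 3 + 1 + 1 = 6.

6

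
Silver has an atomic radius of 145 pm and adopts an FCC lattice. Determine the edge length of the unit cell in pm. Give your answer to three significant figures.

410 pm

In an FCC lattice, atoms touch along the face diagonal, so √2·a = 4r.
a = 4r/√2 = 4 × 145 / 1.4142 = 410 pm.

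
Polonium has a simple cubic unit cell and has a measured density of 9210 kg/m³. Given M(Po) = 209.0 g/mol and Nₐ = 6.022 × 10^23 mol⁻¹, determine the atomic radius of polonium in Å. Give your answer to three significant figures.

For a simple cubic cell (Z = 1), a³ = Z·M/(N_A·ρ) = 1 × 209.0 / (6.022 × 10²³ × 9.210) = 3.768 × 10^-23 cm³, so a = 3.353 × 10^-8 cm = 3.353 Å.
Atoms touch along the cell edge, so a = 2r, so r = 0.5000 × a = 1.68 Å.

1.68 Å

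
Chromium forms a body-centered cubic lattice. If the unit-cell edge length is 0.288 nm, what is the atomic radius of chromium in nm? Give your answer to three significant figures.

0.125 nm

In a BCC lattice, atoms touch along the body diagonal, so √3·a = 4r.
r = √3·a/4 = 1.7321 × 0.288 / 4 = 0.125 nm.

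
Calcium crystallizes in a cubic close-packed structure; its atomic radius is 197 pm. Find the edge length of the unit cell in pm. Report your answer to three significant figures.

557 pm

In an FCC lattice, atoms touch along the face diagonal, so √2·a = 4r.
a = 4r/√2 = 4 × 197 / 1.4142 = 557 pm.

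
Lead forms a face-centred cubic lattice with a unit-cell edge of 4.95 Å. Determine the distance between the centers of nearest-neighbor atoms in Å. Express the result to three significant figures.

3.50 Å

In an FCC structure, atoms touch along the face diagonal, so √2·a = 4r; the nearest-neighbor distance equals 2r = 0.7071·a.
d = 0.7071 × 4.95 = 3.50 Å.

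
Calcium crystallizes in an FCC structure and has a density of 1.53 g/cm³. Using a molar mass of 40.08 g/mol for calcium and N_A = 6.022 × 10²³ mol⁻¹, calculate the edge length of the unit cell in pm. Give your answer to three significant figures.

558 pm

With Z = 4 atoms per FCC cell, a³ = Z·M/(N_A·ρ) = 4 × 40.08 / (6.022 × 10²³ × 1.530 g/cm³) = 1.740 × 10^-22 cm³.
a = (1.740 × 10^-22)^(1/3) = 5.583 × 10^-8 cm = 558 pm.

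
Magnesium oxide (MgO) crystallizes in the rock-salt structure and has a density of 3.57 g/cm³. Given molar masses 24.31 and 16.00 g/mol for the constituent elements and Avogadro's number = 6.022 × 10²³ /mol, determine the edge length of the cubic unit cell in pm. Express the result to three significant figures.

422 pm

M(MgO) = 40.31 g/mol; Z = 4 formula units per cell.
a³ = Z·M/(N_A·ρ) = 4 × 40.31 / (6.022 × 10²³ × 3.57) = 7.500 × 10^-23 cm³, so a = 4.217 × 10^-8 cm = 422 pm.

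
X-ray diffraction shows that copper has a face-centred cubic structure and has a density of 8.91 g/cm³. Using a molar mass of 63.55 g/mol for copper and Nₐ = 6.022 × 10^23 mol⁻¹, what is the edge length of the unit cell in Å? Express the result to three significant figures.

With Z = 4 atoms per FCC cell, a³ = Z·M/(N_A·ρ) = 4 × 63.55 / (6.022 × 10²³ × 8.910 g/cm³) = 4.738 × 10^-23 cm³.
a = (4.738 × 10^-23)^(1/3) = 3.618 × 10^-8 cm = 3.62 Å.

3.62 Å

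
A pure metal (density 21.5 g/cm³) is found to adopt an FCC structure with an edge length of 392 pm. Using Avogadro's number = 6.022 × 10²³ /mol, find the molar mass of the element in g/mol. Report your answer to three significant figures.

An FCC cell has Z = 4 atoms; a = 3.920 × 10^-8 cm.
M = ρ·N_A·a³/Z = 21.5 × 6.022 × 10²³ × 6.024 × 10^-23 / 4 = 195 g/mol.

195 g/mol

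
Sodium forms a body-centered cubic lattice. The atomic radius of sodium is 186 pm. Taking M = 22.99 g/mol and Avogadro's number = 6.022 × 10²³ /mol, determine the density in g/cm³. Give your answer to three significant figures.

In a BCC lattice, atoms touch along the body diagonal, so √3·a = 4r, giving a = 429.5 pm = 4.295 × 10^-8 cm.
With Z = 2, ρ = Z·M/(N_A·a³) = 2 × 22.99 / (6.022 × 10²³ × 7.926 × 10^-23) = 0.9634 g/cm³.

0.963 g/cm³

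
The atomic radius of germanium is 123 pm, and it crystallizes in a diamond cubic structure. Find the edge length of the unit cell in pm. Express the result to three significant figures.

In a diamond cubic lattice, nearest neighbors lie along the body diagonal with √3·a = 8r.
a = 8r/√3 = 8 × 123 / 1.7321 = 568 pm.

568 pm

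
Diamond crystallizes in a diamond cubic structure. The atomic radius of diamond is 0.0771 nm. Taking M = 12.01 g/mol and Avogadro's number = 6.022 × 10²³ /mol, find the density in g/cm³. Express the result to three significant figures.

3.53 g/cm³

In a diamond cubic lattice, nearest neighbors lie along the body diagonal with √3·a = 8r, giving a = 0.3561 nm = 3.561 × 10^-8 cm.
With Z = 8, ρ = Z·M/(N_A·a³) = 8 × 12.01 / (6.022 × 10²³ × 4.516 × 10^-23) = 3.533 g/cm³.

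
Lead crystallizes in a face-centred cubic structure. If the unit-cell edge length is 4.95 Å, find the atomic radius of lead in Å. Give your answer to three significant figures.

In an FCC lattice, atoms touch along the face diagonal, so √2·a = 4r.
r = √2·a/4 = 1.4142 × 4.95 / 4 = 1.75 Å.

1.75 Å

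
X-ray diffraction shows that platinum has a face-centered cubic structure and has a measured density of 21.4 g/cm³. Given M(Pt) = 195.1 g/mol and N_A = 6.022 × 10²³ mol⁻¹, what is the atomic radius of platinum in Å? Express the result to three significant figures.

For an FCC cell (Z = 4), a³ = Z·M/(N_A·ρ) = 4 × 195.1 / (6.022 × 10²³ × 21.40) = 6.056 × 10^-23 cm³, so a = 3.927 × 10^-8 cm = 3.927 Å.
Atoms touch along the face diagonal, so √2·a = 4r, so r = 0.3536 × a = 1.39 Å.

1.39 Å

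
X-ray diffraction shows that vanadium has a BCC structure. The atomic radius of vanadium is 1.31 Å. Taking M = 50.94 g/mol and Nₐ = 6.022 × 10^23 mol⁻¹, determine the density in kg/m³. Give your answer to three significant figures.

In a BCC lattice, atoms touch along the body diagonal, so √3·a = 4r, giving a = 3.025 Å = 3.025 × 10^-8 cm.
With Z = 2, ρ = Z·M/(N_A·a³) = 2 × 50.94 / (6.022 × 10²³ × 2.769 × 10^-23) = 6.110 g/cm³ = 6110 kg/m³.

6110 kg/m³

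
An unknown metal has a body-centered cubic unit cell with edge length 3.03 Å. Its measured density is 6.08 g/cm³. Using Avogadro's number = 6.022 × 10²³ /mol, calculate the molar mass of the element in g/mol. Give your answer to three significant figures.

A BCC cell has Z = 2 atoms; a = 3.030 × 10^-8 cm.
M = ρ·N_A·a³/Z = 6.08 × 6.022 × 10²³ × 2.782 × 10^-23 / 2 = 50.9 g/mol.

50.9 g/mol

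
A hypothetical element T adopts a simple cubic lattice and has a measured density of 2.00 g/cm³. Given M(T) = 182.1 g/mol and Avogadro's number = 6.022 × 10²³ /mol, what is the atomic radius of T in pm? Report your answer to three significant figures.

For a simple cubic cell (Z = 1), a³ = Z·M/(N_A·ρ) = 1 × 182.1 / (6.022 × 10²³ × 2.000) = 1.512 × 10^-22 cm³, so a = 5.327 × 10^-8 cm = 532.7 pm.
Atoms touch along the cell edge, so a = 2r, so r = 0.5000 × a = 266 pm.

266 pm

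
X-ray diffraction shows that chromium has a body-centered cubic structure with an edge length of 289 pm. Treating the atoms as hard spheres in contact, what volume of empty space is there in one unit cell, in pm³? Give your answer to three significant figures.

7.72 × 10^6 pm³

In a BCC lattice atoms touch along the body diagonal, so √3·a = 4r, so r = 0.4330a = 125.1 pm.
V_cell = a³ = 2.414 × 10^7 pm³; V_atoms = 2 × (4/3)πr³ = 1.642 × 10^7 pm³.
Empty space = 2.414 × 10^7 − 1.642 × 10^7 = 7.72 × 10^6 pm³.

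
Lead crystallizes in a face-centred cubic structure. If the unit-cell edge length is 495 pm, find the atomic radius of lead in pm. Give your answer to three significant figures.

In an FCC lattice, atoms touch along the face diagonal, so √2·a = 4r.
r = √2·a/4 = 1.4142 × 495 / 4 = 175 pm.

175 pm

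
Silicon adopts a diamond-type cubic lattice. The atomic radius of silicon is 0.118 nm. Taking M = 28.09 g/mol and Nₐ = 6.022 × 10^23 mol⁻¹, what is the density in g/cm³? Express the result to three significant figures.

In a diamond cubic lattice, nearest neighbors lie along the body diagonal with √3·a = 8r, giving a = 0.5450 nm = 5.450 × 10^-8 cm.
With Z = 8, ρ = Z·M/(N_A·a³) = 8 × 28.09 / (6.022 × 10²³ × 1.619 × 10^-22) = 2.305 g/cm³.

2.30 g/cm³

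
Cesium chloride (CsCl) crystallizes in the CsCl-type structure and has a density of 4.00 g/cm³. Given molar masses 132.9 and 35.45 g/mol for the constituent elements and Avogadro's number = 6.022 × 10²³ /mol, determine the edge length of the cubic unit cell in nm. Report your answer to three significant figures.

M(CsCl) = 168.35 g/mol; Z = 1 formula unit per cell.
a³ = Z·M/(N_A·ρ) = 1 × 168.35 / (6.022 × 10²³ × 4.00) = 6.989 × 10^-23 cm³, so a = 4.119 × 10^-8 cm = 0.412 nm.

0.412 nm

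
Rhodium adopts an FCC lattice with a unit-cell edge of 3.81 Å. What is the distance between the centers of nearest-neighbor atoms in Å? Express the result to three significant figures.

2.69 Å

In an FCC structure, atoms touch along the face diagonal, so √2·a = 4r; the nearest-neighbor distance equals 2r = 0.7071·a.
d = 0.7071 × 3.81 = 2.69 Å.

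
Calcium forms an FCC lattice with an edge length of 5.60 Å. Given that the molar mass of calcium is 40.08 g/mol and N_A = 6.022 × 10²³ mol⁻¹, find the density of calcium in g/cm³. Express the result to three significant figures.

An FCC unit cell contains Z = 4 atoms.
Cell volume: a³ = (5.60 Å)³ = (5.600 × 10^-8 cm)³ = 1.756 × 10^-22 cm³.
ρ = Z·M/(N_A·a³) = 4 × 40.08 / (6.022 × 10²³ × 1.756 × 10^-22) = 1.516 g/cm³.

1.52 g/cm³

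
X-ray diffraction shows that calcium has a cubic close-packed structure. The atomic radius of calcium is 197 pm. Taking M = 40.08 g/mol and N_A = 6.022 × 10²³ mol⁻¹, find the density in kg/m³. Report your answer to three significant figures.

1540 kg/m³

In an FCC lattice, atoms touch along the face diagonal, so √2·a = 4r, giving a = 557.2 pm = 5.572 × 10^-8 cm.
With Z = 4, ρ = Z·M/(N_A·a³) = 4 × 40.08 / (6.022 × 10²³ × 1.730 × 10^-22) = 1.539 g/cm³ = 1540 kg/m³.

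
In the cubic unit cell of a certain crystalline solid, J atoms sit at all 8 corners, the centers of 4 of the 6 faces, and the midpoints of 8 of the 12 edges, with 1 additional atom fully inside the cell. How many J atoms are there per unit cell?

Corner atoms are shared by 8 cells (1/8 each), face atoms by 2 (1/2 each), edge atoms by 4 (1/4 each), interior atoms are unshared.
Net atoms = 8 × 1/8 + 4 × 1/2 + 8 × 1/4 + 1 = 1 + 2 + 2 + 1 = 6.

6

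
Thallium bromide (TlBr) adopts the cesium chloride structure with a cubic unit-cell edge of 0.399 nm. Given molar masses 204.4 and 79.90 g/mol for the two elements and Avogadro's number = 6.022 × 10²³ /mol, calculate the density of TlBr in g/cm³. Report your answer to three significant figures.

The cesium chloride structure contains Z = 1 formula unit per cell; M(TlBr) = 204.4 + 79.90 = 284.3 g/mol.
a³ = (3.990 × 10^-8 cm)³ = 6.352 × 10^-23 cm³.
ρ = 1 × 284.3 / (6.022 × 10²³ × 6.352 × 10^-23) = 7.432 g/cm³.

7.43 g/cm³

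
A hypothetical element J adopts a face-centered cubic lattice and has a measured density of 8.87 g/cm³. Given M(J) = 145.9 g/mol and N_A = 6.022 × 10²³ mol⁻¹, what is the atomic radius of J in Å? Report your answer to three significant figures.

1.69 Å

For an FCC cell (Z = 4), a³ = Z·M/(N_A·ρ) = 4 × 145.9 / (6.022 × 10²³ × 8.870) = 1.093 × 10^-22 cm³, so a = 4.781 × 10^-8 cm = 4.781 Å.
Atoms touch along the face diagonal, so √2·a = 4r, so r = 0.3536 × a = 1.69 Å.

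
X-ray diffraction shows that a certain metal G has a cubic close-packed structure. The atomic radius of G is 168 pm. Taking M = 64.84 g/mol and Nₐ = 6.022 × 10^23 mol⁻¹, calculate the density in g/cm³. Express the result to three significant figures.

4.01 g/cm³

In an FCC lattice, atoms touch along the face diagonal, so √2·a = 4r, giving a = 475.2 pm = 4.752 × 10^-8 cm.
With Z = 4, ρ = Z·M/(N_A·a³) = 4 × 64.84 / (6.022 × 10²³ × 1.073 × 10^-22) = 4.014 g/cm³.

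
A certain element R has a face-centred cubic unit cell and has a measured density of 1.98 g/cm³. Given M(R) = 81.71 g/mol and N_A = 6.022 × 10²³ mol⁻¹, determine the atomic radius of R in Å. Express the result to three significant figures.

2.30 Å

For an FCC cell (Z = 4), a³ = Z·M/(N_A·ρ) = 4 × 81.71 / (6.022 × 10²³ × 1.980) = 2.741 × 10^-22 cm³, so a = 6.496 × 10^-8 cm = 6.496 Å.
Atoms touch along the face diagonal, so √2·a = 4r, so r = 0.3536 × a = 2.30 Å.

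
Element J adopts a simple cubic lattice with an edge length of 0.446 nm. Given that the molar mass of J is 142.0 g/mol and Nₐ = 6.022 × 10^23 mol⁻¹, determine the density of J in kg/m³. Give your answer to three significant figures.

A simple cubic unit cell contains Z = 1 atom.
Cell volume: a³ = (0.446 nm)³ = (4.460 × 10^-8 cm)³ = 8.872 × 10^-23 cm³.
ρ = Z·M/(N_A·a³) = 1 × 142.0 / (6.022 × 10²³ × 8.872 × 10^-23) = 2.658 g/cm³ = 2660 kg/m³.

2660 kg/m³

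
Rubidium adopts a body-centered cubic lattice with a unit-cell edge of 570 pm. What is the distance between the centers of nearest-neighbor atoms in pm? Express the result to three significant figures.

494 pm

In a BCC structure, atoms touch along the body diagonal, so √3·a = 4r; the nearest-neighbor distance equals 2r = 0.8660·a.
d = 0.8660 × 570 = 494 pm.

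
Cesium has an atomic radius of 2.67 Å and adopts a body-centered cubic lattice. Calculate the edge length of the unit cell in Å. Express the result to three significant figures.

In a BCC lattice, atoms touch along the body diagonal, so √3·a = 4r.
a = 4r/√3 = 4 × 2.67 / 1.7321 = 6.17 Å.

6.17 Å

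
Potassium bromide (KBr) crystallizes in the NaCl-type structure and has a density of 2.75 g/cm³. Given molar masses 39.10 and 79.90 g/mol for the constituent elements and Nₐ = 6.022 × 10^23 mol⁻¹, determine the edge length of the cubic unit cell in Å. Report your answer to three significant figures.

M(KBr) = 119.0 g/mol; Z = 4 formula units per cell.
a³ = Z·M/(N_A·ρ) = 4 × 119.0 / (6.022 × 10²³ × 2.75) = 2.874 × 10^-22 cm³, so a = 6.600 × 10^-8 cm = 6.60 Å.

6.60 Å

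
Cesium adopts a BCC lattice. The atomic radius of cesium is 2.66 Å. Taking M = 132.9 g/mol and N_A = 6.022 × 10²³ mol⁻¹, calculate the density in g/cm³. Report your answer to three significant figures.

In a BCC lattice, atoms touch along the body diagonal, so √3·a = 4r, giving a = 6.143 Å = 6.143 × 10^-8 cm.
With Z = 2, ρ = Z·M/(N_A·a³) = 2 × 132.9 / (6.022 × 10²³ × 2.318 × 10^-22) = 1.904 g/cm³.

1.90 g/cm³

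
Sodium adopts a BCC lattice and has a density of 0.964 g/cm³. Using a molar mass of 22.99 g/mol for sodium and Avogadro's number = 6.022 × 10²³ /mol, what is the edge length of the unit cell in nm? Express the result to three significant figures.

With Z = 2 atoms per BCC cell, a³ = Z·M/(N_A·ρ) = 2 × 22.99 / (6.022 × 10²³ × 0.9640 g/cm³) = 7.920 × 10^-23 cm³.
a = (7.920 × 10^-23)^(1/3) = 4.295 × 10^-8 cm = 0.429 nm.

0.429 nm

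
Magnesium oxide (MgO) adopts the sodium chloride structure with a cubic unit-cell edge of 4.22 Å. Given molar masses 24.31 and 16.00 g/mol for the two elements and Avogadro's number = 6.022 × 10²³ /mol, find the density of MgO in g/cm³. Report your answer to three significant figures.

The sodium chloride structure contains Z = 4 formula units per cell; M(MgO) = 24.31 + 16.00 = 40.31 g/mol.
a³ = (4.220 × 10^-8 cm)³ = 7.515 × 10^-23 cm³.
ρ = 4 × 40.31 / (6.022 × 10²³ × 7.515 × 10^-23) = 3.563 g/cm³.

3.56 g/cm³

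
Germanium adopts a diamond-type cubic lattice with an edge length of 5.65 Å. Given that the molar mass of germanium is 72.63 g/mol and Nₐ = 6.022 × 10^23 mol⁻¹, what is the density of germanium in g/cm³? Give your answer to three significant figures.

5.35 g/cm³

A diamond cubic unit cell contains Z = 8 atoms.
Cell volume: a³ = (5.65 Å)³ = (5.650 × 10^-8 cm)³ = 1.804 × 10^-22 cm³.
ρ = Z·M/(N_A·a³) = 8 × 72.63 / (6.022 × 10²³ × 1.804 × 10^-22) = 5.350 g/cm³.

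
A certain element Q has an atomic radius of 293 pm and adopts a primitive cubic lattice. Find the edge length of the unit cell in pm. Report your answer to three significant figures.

In a simple cubic lattice, atoms touch along the cell edge, so a = 2r.
a = 2r = 2 × 293 = 586 pm.

586 pm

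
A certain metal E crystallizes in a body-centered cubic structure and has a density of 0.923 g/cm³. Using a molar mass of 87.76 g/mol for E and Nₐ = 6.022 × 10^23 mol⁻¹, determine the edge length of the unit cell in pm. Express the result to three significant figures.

With Z = 2 atoms per BCC cell, a³ = Z·M/(N_A·ρ) = 2 × 87.76 / (6.022 × 10²³ × 0.9230 g/cm³) = 3.158 × 10^-22 cm³.
a = (3.158 × 10^-22)^(1/3) = 6.810 × 10^-8 cm = 681 pm.

681 pm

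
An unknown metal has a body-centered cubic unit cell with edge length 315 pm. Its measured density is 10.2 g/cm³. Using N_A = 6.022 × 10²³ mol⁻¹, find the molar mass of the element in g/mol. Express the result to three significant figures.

A BCC cell has Z = 2 atoms; a = 3.150 × 10^-8 cm.
M = ρ·N_A·a³/Z = 10.2 × 6.022 × 10²³ × 3.126 × 10^-23 / 2 = 96.0 g/mol.

96.0 g/mol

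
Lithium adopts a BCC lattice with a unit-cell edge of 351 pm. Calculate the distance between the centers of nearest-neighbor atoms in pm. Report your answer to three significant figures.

In a BCC structure, atoms touch along the body diagonal, so √3·a = 4r; the nearest-neighbor distance equals 2r = 0.8660·a.
d = 0.8660 × 351 = 304 pm.

304 pm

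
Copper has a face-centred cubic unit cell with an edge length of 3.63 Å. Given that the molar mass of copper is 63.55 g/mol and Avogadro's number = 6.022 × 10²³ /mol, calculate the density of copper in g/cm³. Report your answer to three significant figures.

8.83 g/cm³

An FCC unit cell contains Z = 4 atoms.
Cell volume: a³ = (3.63 Å)³ = (3.630 × 10^-8 cm)³ = 4.783 × 10^-23 cm³.
ρ = Z·M/(N_A·a³) = 4 × 63.55 / (6.022 × 10²³ × 4.783 × 10^-23) = 8.825 g/cm³.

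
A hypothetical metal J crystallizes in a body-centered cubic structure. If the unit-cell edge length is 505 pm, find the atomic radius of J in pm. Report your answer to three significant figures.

In a BCC lattice, atoms touch along the body diagonal, so √3·a = 4r.
r = √3·a/4 = 1.7321 × 505 / 4 = 219 pm.

219 pm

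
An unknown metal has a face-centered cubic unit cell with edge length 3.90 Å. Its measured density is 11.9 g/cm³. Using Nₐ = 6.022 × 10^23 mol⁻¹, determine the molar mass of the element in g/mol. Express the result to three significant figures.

An FCC cell has Z = 4 atoms; a = 3.900 × 10^-8 cm.
M = ρ·N_A·a³/Z = 11.9 × 6.022 × 10²³ × 5.932 × 10^-23 / 4 = 106 g/mol.

106 g/mol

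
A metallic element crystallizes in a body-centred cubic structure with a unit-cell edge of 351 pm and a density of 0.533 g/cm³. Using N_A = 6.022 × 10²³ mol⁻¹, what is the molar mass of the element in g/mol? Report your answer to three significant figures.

6.94 g/mol

A BCC cell has Z = 2 atoms; a = 3.510 × 10^-8 cm.
M = ρ·N_A·a³/Z = 0.533 × 6.022 × 10²³ × 4.324 × 10^-23 / 2 = 6.94 g/mol.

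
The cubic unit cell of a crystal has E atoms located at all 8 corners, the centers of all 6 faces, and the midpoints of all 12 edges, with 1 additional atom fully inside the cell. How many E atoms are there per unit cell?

Corner atoms are shared by 8 cells (1/8 each), face atoms by 2 (1/2 each), edge atoms by 4 (1/4 each), interior atoms are unshared.
Net atoms = 8 × 1/8 + 6 × 1/2 + 12 × 1/4 + 1 = 1 + 3 + 3 + 1 = 8.

8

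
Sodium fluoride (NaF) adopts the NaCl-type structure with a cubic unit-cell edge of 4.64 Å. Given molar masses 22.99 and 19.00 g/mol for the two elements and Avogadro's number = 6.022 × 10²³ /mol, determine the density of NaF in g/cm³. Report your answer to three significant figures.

2.79 g/cm³

The NaCl-type structure contains Z = 4 formula units per cell; M(NaF) = 22.99 + 19.00 = 41.99 g/mol.
a³ = (4.640 × 10^-8 cm)³ = 9.990 × 10^-23 cm³.
ρ = 4 × 41.99 / (6.022 × 10²³ × 9.990 × 10^-23) = 2.792 g/cm³.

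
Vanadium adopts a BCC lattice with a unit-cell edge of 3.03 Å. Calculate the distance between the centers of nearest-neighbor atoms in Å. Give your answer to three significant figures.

In a BCC structure, atoms touch along the body diagonal, so √3·a = 4r; the nearest-neighbor distance equals 2r = 0.8660·a.
d = 0.8660 × 3.03 = 2.62 Å.

2.62 Å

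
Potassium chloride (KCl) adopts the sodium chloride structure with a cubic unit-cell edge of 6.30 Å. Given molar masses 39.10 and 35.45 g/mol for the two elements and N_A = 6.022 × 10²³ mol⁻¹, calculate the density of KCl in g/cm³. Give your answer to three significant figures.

1.98 g/cm³

The sodium chloride structure contains Z = 4 formula units per cell; M(KCl) = 39.10 + 35.45 = 74.55 g/mol.
a³ = (6.300 × 10^-8 cm)³ = 2.500 × 10^-22 cm³.
ρ = 4 × 74.55 / (6.022 × 10²³ × 2.500 × 10^-22) = 1.980 g/cm³.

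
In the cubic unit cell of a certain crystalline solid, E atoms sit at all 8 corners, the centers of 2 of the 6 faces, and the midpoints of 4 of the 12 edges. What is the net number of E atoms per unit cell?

3

Corner atoms are shared by 8 cells (1/8 each), face atoms by 2 (1/2 each), edge atoms by 4 (1/4 each).
Net atoms = 8 × 1/8 + 2 × 1/2 + 4 × 1/4 = 1 + 1 + 1 = 3.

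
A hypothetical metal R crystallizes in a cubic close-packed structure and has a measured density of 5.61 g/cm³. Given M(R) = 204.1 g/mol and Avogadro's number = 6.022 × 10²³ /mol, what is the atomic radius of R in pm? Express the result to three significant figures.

For an FCC cell (Z = 4), a³ = Z·M/(N_A·ρ) = 4 × 204.1 / (6.022 × 10²³ × 5.610) = 2.417 × 10^-22 cm³, so a = 6.229 × 10^-8 cm = 622.9 pm.
Atoms touch along the face diagonal, so √2·a = 4r, so r = 0.3536 × a = 220 pm.

220 pm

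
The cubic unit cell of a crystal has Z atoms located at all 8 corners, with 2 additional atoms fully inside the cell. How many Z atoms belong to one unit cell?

Corner atoms are shared by 8 cells (1/8 each), interior atoms are unshared.
Net atoms = 8 × 1/8 + 2 = 1 + 2 = 3.

3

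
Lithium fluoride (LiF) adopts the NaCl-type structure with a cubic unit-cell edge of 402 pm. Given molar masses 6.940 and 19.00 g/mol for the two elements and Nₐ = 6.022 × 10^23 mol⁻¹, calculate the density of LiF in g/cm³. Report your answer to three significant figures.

2.65 g/cm³

The NaCl-type structure contains Z = 4 formula units per cell; M(LiF) = 6.940 + 19.00 = 25.94 g/mol.
a³ = (4.020 × 10^-8 cm)³ = 6.496 × 10^-23 cm³.
ρ = 4 × 25.94 / (6.022 × 10²³ × 6.496 × 10^-23) = 2.652 g/cm³.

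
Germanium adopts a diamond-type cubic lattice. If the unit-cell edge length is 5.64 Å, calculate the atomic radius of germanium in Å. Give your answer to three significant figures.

In a diamond cubic lattice, nearest neighbors lie along the body diagonal with √3·a = 8r.
r = √3·a/8 = 1.7321 × 5.64 / 8 = 1.22 Å.

1.22 Å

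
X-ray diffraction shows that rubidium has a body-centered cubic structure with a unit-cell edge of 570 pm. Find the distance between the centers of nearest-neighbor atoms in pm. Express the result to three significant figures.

494 pm

In a BCC structure, atoms touch along the body diagonal, so √3·a = 4r; the nearest-neighbor distance equals 2r = 0.8660·a.
d = 0.8660 × 570 = 494 pm.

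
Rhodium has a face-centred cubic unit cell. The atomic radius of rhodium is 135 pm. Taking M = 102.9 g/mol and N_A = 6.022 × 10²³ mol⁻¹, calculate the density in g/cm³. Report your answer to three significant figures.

In an FCC lattice, atoms touch along the face diagonal, so √2·a = 4r, giving a = 381.8 pm = 3.818 × 10^-8 cm.
With Z = 4, ρ = Z·M/(N_A·a³) = 4 × 102.9 / (6.022 × 10²³ × 5.567 × 10^-23) = 12.28 g/cm³.

12.3 g/cm³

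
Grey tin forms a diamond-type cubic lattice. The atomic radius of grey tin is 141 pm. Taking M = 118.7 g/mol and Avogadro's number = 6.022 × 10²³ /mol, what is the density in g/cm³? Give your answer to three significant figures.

In a diamond cubic lattice, nearest neighbors lie along the body diagonal with √3·a = 8r, giving a = 651.3 pm = 6.513 × 10^-8 cm.
With Z = 8, ρ = Z·M/(N_A·a³) = 8 × 118.7 / (6.022 × 10²³ × 2.762 × 10^-22) = 5.709 g/cm³.

5.71 g/cm³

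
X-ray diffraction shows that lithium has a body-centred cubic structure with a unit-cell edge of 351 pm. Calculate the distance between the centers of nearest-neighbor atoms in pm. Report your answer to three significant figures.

304 pm

In a BCC structure, atoms touch along the body diagonal, so √3·a = 4r; the nearest-neighbor distance equals 2r = 0.8660·a.
d = 0.8660 × 351 = 304 pm.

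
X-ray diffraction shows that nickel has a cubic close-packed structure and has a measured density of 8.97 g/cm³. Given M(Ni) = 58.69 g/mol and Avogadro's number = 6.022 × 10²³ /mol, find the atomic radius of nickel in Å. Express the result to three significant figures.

1.24 Å

For an FCC cell (Z = 4), a³ = Z·M/(N_A·ρ) = 4 × 58.69 / (6.022 × 10²³ × 8.970) = 4.346 × 10^-23 cm³, so a = 3.516 × 10^-8 cm = 3.516 Å.
Atoms touch along the face diagonal, so √2·a = 4r, so r = 0.3536 × a = 1.24 Å.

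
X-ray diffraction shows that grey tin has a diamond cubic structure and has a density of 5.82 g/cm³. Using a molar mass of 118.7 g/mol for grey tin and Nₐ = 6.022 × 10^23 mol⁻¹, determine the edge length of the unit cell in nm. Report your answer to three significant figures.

With Z = 8 atoms per diamond cubic cell, a³ = Z·M/(N_A·ρ) = 8 × 118.7 / (6.022 × 10²³ × 5.820 g/cm³) = 2.709 × 10^-22 cm³.
a = (2.709 × 10^-22)^(1/3) = 6.471 × 10^-8 cm = 0.647 nm.

0.647 nm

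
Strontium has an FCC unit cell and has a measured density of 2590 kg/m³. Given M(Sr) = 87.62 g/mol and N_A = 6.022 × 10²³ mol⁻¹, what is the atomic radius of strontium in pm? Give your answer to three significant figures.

215 pm

For an FCC cell (Z = 4), a³ = Z·M/(N_A·ρ) = 4 × 87.62 / (6.022 × 10²³ × 2.590) = 2.247 × 10^-22 cm³, so a = 6.080 × 10^-8 cm = 608.0 pm.
Atoms touch along the face diagonal, so √2·a = 4r, so r = 0.3536 × a = 215 pm.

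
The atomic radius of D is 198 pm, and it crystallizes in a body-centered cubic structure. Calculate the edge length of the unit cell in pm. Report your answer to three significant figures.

457 pm

In a BCC lattice, atoms touch along the body diagonal, so √3·a = 4r.
a = 4r/√3 = 4 × 198 / 1.7321 = 457 pm.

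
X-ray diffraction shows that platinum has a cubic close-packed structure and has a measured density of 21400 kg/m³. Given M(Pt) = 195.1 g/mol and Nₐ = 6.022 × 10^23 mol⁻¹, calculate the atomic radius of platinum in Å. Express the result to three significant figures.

For an FCC cell (Z = 4), a³ = Z·M/(N_A·ρ) = 4 × 195.1 / (6.022 × 10²³ × 21.40) = 6.056 × 10^-23 cm³, so a = 3.927 × 10^-8 cm = 3.927 Å.
Atoms touch along the face diagonal, so √2·a = 4r, so r = 0.3536 × a = 1.39 Å.

1.39 Å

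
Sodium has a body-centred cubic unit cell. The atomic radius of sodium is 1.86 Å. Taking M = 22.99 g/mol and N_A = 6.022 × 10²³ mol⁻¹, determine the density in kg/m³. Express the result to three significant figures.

963 kg/m³

In a BCC lattice, atoms touch along the body diagonal, so √3·a = 4r, giving a = 4.295 Å = 4.295 × 10^-8 cm.
With Z = 2, ρ = Z·M/(N_A·a³) = 2 × 22.99 / (6.022 × 10²³ × 7.926 × 10^-23) = 0.9634 g/cm³ = 963 kg/m³.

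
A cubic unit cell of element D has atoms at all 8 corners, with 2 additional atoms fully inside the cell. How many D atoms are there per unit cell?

3

Corner atoms are shared by 8 cells (1/8 each), interior atoms are unshared.
Net atoms = 8 × 1/8 + 2 = 1 + 2 = 3.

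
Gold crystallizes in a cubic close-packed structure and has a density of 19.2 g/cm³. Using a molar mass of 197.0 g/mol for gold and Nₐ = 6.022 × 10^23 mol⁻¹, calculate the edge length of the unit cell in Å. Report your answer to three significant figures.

With Z = 4 atoms per FCC cell, a³ = Z·M/(N_A·ρ) = 4 × 197.0 / (6.022 × 10²³ × 19.20 g/cm³) = 6.815 × 10^-23 cm³.
a = (6.815 × 10^-23)^(1/3) = 4.085 × 10^-8 cm = 4.08 Å.

4.08 Å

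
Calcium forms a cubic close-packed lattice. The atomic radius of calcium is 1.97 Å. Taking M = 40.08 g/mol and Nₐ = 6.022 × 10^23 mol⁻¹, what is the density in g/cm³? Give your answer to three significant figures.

1.54 g/cm³

In an FCC lattice, atoms touch along the face diagonal, so √2·a = 4r, giving a = 5.572 Å = 5.572 × 10^-8 cm.
With Z = 4, ρ = Z·M/(N_A·a³) = 4 × 40.08 / (6.022 × 10²³ × 1.730 × 10^-22) = 1.539 g/cm³.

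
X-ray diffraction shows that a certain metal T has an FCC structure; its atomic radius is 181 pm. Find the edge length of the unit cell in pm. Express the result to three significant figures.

In an FCC lattice, atoms touch along the face diagonal, so √2·a = 4r.
a = 4r/√2 = 4 × 181 / 1.4142 = 512 pm.

512 pm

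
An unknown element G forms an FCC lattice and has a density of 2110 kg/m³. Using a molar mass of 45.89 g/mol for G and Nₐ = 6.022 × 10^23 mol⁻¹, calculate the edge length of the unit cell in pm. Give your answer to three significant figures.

525 pm

With Z = 4 atoms per FCC cell, a³ = Z·M/(N_A·ρ) = 4 × 45.89 / (6.022 × 10²³ × 2.110 g/cm³) = 1.445 × 10^-22 cm³.
a = (1.445 × 10^-22)^(1/3) = 5.247 × 10^-8 cm = 525 pm.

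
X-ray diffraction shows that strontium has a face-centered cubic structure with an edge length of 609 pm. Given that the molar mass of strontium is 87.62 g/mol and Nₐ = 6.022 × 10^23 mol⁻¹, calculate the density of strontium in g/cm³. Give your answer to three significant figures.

An FCC unit cell contains Z = 4 atoms.
Cell volume: a³ = (609 pm)³ = (6.090 × 10^-8 cm)³ = 2.259 × 10^-22 cm³.
ρ = Z·M/(N_A·a³) = 4 × 87.62 / (6.022 × 10²³ × 2.259 × 10^-22) = 2.577 g/cm³.

2.58 g/cm³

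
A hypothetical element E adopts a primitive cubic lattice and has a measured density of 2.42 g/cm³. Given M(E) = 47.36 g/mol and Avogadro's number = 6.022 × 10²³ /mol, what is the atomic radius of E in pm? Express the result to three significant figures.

160 pm

For a simple cubic cell (Z = 1), a³ = Z·M/(N_A·ρ) = 1 × 47.36 / (6.022 × 10²³ × 2.420) = 3.250 × 10^-23 cm³, so a = 3.191 × 10^-8 cm = 319.1 pm.
Atoms touch along the cell edge, so a = 2r, so r = 0.5000 × a = 160 pm.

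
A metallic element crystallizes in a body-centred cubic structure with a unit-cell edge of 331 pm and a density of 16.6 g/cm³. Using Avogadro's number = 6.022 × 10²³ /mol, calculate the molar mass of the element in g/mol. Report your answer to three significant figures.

181 g/mol

A BCC cell has Z = 2 atoms; a = 3.310 × 10^-8 cm.
M = ρ·N_A·a³/Z = 16.6 × 6.022 × 10²³ × 3.626 × 10^-23 / 2 = 181 g/mol.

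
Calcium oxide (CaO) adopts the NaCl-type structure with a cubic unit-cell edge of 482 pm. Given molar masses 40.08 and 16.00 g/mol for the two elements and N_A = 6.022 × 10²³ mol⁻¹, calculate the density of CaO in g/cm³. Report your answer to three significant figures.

3.33 g/cm³

The NaCl-type structure contains Z = 4 formula units per cell; M(CaO) = 40.08 + 16.00 = 56.08 g/mol.
a³ = (4.820 × 10^-8 cm)³ = 1.120 × 10^-22 cm³.
ρ = 4 × 56.08 / (6.022 × 10²³ × 1.120 × 10^-22) = 3.326 g/cm³.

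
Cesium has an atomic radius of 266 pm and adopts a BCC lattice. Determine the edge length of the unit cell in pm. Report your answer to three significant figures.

In a BCC lattice, atoms touch along the body diagonal, so √3·a = 4r.
a = 4r/√3 = 4 × 266 / 1.7321 = 614 pm.

614 pm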